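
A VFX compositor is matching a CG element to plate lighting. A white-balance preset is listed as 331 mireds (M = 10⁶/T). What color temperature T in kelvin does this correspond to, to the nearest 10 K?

3020 K

T = 10⁶ / 331 = 3021.15 K → 3020 K.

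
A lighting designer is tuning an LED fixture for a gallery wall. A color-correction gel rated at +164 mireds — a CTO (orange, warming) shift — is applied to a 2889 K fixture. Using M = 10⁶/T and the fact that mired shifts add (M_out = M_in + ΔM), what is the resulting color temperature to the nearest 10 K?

1960 K

M_in = 10⁶/2889 = 346.14 mireds.
M_out = 346.14 + (+164) = 510.14 mireds.
T_out = 10⁶/510.14 = 1960.2 K → 1960 K.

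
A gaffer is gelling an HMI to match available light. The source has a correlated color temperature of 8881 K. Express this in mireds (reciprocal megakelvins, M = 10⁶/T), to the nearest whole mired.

113 mireds

M = 10⁶ / 8881 = 112.600 → 113 mireds.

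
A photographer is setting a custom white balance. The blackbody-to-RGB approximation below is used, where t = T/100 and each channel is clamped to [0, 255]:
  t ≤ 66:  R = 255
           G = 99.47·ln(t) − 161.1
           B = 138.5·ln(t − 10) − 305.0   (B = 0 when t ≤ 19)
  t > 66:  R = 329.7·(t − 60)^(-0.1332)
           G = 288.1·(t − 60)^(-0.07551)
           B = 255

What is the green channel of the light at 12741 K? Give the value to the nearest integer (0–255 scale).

210

t = 12741/100 = 127.41; the t > 66 branch applies.
G = 288.1·(127.41 − 60)^(-0.07551) = 288.1·67.41^(-0.07551) = 288.1·0.72763 = 209.631.
Rounded: 210.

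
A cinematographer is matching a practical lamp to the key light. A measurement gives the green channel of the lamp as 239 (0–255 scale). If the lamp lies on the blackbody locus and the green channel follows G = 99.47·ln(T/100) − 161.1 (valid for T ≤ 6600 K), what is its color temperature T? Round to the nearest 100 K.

5600 K

ln t = (239 + 161.1) / 99.47 = 4.0223.
t = e^4.0223 = 55.830.
T = 100·t = 5583 K → 5600 K to the nearest 100 K.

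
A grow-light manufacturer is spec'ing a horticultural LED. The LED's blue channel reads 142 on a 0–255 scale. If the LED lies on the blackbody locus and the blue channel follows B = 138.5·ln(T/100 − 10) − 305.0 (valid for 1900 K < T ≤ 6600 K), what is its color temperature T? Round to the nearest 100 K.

3500 K

ln(t − 10) = (142 + 305.0) / 138.5 = 3.2274.
t − 10 = e^3.2274 = 25.215, so t = 35.215.
T = 100·t = 3521 K → 3500 K to the nearest 100 K.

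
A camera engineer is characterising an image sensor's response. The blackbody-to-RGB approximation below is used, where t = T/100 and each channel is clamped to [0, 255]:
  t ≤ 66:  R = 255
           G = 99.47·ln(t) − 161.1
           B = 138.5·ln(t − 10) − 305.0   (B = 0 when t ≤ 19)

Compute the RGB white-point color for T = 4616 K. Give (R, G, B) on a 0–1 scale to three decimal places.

(1.000, 0.863, 0.753)

t = 4616/100 = 46.16; the t ≤ 66 branch applies.
R = 255 by definition for t ≤ 66.
G = 99.47·ln 46.16 − 161.1 = 99.47·3.8321 − 161.1 = 220.080.
B = 138.5·ln(46.16 − 10) − 305.0 = 138.5·ln 36.16 − 305.0 = 138.5·3.5880 − 305.0 = 191.932.
Dividing each by 255: (1.0000, 0.8631, 0.7527) → (1.000, 0.863, 0.753).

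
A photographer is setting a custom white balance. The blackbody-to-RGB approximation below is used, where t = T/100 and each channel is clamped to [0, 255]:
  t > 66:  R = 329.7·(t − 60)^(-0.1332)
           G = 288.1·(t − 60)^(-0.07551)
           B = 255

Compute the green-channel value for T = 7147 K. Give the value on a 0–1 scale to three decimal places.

t = 7147/100 = 71.47; the t > 66 branch applies.
G = 288.1·(71.47 − 60)^(-0.07551) = 288.1·11.47^(-0.07551) = 288.1·0.83175 = 239.627.
On a 0–1 scale: 239.627/255 = 0.9397 → 0.940.

0.940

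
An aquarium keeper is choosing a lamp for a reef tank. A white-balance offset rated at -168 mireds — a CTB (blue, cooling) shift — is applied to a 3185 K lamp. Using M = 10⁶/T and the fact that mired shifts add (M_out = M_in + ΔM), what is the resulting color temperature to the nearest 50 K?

6850 K

M_in = 10⁶/3185 = 313.97 mireds.
M_out = 313.97 + (-168) = 145.97 mireds.
T_out = 10⁶/145.97 = 6850.6 K → 6850 K.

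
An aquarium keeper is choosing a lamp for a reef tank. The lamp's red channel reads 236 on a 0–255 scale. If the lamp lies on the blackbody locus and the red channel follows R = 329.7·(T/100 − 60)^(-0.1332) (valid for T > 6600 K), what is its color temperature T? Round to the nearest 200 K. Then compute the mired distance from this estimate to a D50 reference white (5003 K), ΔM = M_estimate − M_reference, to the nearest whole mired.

-61 mireds

(t − 60)^(-0.1332) = 236/329.7 = 0.71580.
t − 60 = 0.71580^(1/-0.1332) = 0.71580^(-7.508) = 12.307, so t = 72.307.
T = 100·t = 7231 K → 7200 K to the nearest 200 K.
M_estimate = 10⁶/7200 = 138.89; M_reference = 10⁶/5003 = 199.88.
ΔM = 138.89 − 199.88 = -60.99 → -61 mireds.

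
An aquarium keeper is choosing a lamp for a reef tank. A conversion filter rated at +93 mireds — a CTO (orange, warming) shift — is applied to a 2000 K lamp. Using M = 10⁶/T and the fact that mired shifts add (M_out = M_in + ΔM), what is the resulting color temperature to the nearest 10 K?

M_in = 10⁶/2000 = 500.00 mireds.
M_out = 500.00 + (+93) = 593.00 mireds.
T_out = 10⁶/593.00 = 1686.3 K → 1690 K.

1690 K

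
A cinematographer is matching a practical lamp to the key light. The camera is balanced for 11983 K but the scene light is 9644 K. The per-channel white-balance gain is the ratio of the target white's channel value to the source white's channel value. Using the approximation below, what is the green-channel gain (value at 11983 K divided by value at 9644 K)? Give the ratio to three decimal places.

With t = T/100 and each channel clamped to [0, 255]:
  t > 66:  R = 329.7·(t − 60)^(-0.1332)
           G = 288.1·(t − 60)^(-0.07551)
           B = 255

0.963

At 9644 K (t = 96.44):
  G = 288.1·(96.44 − 60)^(-0.07551) = 288.1·36.44^(-0.07551) = 288.1·0.76223 = 219.598.
At 11983 K (t = 119.83):
  G = 288.1·(119.83 − 60)^(-0.07551) = 288.1·59.83^(-0.07551) = 288.1·0.73422 = 211.528.
Gain = 211.528 / 219.598 = 0.9633 → 0.963.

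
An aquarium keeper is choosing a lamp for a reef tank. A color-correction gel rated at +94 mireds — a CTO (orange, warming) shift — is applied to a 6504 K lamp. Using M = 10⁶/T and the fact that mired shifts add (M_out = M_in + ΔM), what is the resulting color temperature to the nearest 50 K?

4050 K

M_in = 10⁶/6504 = 153.75 mireds.
M_out = 153.75 + (+94) = 247.75 mireds.
T_out = 10⁶/247.75 = 4036.3 K → 4050 K.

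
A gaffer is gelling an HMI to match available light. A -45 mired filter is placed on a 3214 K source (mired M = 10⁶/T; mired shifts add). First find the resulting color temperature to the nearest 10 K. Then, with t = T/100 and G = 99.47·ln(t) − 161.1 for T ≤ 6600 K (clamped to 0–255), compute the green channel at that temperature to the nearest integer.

M_in = 10⁶/3214 = 311.14; M_out = 311.14 + (-45) = 266.14.
T_out = 10⁶/266.14 = 3757.4 K → 3760 K; t = 37.6.
G = 99.47·ln 37.6 − 161.1 = 99.47·3.6270 − 161.1 = 199.678.
Rounded: 200.

200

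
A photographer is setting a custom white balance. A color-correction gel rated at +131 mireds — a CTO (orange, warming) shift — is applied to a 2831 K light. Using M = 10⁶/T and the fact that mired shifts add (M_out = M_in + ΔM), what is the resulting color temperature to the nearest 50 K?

M_in = 10⁶/2831 = 353.23 mireds.
M_out = 353.23 + (+131) = 484.23 mireds.
T_out = 10⁶/484.23 = 2065.1 K → 2050 K.

2050 K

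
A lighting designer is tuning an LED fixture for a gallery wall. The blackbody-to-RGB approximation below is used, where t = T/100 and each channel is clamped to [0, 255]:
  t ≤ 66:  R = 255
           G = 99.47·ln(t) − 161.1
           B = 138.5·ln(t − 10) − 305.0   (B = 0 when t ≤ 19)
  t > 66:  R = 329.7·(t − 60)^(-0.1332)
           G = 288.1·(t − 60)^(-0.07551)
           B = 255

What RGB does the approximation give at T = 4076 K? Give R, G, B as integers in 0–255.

R=255, G=208, B=170

t = 4076/100 = 40.76; the t ≤ 66 branch applies.
R = 255 by definition for t ≤ 66.
G = 99.47·ln 40.76 − 161.1 = 99.47·3.7077 − 161.1 = 207.705.
B = 138.5·ln(40.76 − 10) − 305.0 = 138.5·ln 30.76 − 305.0 = 138.5·3.4262 − 305.0 = 169.531.
Rounded: (255, 208, 170).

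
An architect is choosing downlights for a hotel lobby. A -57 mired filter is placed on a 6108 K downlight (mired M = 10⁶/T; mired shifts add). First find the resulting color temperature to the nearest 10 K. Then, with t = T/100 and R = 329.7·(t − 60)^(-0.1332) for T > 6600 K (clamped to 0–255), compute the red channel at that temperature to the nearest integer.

206

M_in = 10⁶/6108 = 163.72; M_out = 163.72 + (-57) = 106.72.
T_out = 10⁶/106.72 = 9370.3 K → 9370 K; t = 93.7.
R = 329.7·(93.7 − 60)^(-0.1332) = 329.7·33.7^(-0.1332) = 329.7·0.62592 = 206.366.
Rounded: 206.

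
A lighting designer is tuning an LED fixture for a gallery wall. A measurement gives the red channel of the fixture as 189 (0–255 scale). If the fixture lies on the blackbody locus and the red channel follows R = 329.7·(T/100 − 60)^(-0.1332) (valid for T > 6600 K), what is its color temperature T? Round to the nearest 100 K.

(t − 60)^(-0.1332) = 189/329.7 = 0.57325.
t − 60 = 0.57325^(1/-0.1332) = 0.57325^(-7.508) = 65.199, so t = 125.199.
T = 100·t = 12520 K → 12500 K to the nearest 100 K.

12500 K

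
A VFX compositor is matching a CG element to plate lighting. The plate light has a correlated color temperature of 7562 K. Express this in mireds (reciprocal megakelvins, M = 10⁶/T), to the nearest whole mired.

M = 10⁶ / 7562 = 132.240 → 132 mireds.

132 mireds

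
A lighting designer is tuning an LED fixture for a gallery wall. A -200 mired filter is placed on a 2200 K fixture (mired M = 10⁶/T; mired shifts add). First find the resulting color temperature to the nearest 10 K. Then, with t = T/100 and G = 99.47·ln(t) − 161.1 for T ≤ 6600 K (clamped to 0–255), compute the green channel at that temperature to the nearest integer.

204

M_in = 10⁶/2200 = 454.55; M_out = 454.55 + (-200) = 254.55.
T_out = 10⁶/254.55 = 3928.6 K → 3930 K; t = 39.3.
G = 99.47·ln 39.3 − 161.1 = 99.47·3.6712 − 161.1 = 204.077.
Rounded: 204.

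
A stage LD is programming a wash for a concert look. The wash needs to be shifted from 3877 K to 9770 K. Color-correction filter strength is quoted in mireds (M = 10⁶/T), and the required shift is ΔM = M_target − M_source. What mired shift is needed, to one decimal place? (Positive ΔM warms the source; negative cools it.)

-155.6 mireds

M_source = 10⁶/3877 = 257.931; M_target = 10⁶/9770 = 102.354.
ΔM = 102.354 − 257.931 = -155.577 → -155.6 mireds, a cooling shift.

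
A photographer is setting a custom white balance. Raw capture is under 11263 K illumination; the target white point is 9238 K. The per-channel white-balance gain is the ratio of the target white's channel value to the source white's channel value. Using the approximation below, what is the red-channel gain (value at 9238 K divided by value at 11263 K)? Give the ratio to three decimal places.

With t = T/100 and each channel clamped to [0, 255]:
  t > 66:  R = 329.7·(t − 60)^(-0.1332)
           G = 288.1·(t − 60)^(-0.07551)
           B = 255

At 11263 K (t = 112.63):
  R = 329.7·(112.63 − 60)^(-0.1332) = 329.7·52.63^(-0.1332) = 329.7·0.58984 = 194.469.
At 9238 K (t = 92.38):
  R = 329.7·(92.38 − 60)^(-0.1332) = 329.7·32.38^(-0.1332) = 329.7·0.62926 = 207.467.
Gain = 207.467 / 194.469 = 1.0668 → 1.067.

1.067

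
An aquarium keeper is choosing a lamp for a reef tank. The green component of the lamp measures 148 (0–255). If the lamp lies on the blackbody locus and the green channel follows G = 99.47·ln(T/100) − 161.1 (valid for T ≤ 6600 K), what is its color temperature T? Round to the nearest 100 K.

ln t = (148 + 161.1) / 99.47 = 3.1075.
t = e^3.1075 = 22.364.
T = 100·t = 2236 K → 2200 K to the nearest 100 K.

2200 K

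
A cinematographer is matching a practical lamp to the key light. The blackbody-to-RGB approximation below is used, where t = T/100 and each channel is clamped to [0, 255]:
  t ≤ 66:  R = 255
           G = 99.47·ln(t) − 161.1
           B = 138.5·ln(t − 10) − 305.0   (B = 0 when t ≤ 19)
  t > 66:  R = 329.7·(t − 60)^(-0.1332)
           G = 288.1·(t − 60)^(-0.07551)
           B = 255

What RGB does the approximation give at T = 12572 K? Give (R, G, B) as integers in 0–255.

t = 12572/100 = 125.72; the t > 66 branch applies.
R = 329.7·(125.72 − 60)^(-0.1332) = 329.7·65.72^(-0.1332) = 329.7·0.57264 = 188.800.
G = 288.1·(125.72 − 60)^(-0.07551) = 288.1·65.72^(-0.07551) = 288.1·0.72903 = 210.034.
B = 255 by definition for t > 66.
Rounded: (189, 210, 255).

(189, 210, 255)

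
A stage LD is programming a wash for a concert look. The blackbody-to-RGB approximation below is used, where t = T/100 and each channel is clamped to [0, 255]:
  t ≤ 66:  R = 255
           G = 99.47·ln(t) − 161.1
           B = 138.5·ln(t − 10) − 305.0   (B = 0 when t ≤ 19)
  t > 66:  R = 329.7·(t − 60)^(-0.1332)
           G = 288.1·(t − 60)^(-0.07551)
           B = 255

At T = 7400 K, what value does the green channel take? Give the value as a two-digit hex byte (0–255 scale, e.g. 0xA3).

0xEC

t = 7400/100 = 74; the t > 66 branch applies.
G = 288.1·(74 − 60)^(-0.07551) = 288.1·14^(-0.07551) = 288.1·0.81932 = 236.047.
Rounded: 236; in hex, 0xEC.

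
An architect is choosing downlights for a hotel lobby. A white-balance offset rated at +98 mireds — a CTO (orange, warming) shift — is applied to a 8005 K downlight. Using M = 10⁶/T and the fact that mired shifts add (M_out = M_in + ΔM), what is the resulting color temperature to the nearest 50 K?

M_in = 10⁶/8005 = 124.92 mireds.
M_out = 124.92 + (+98) = 222.92 mireds.
T_out = 10⁶/222.92 = 4485.9 K → 4500 K.

4500 K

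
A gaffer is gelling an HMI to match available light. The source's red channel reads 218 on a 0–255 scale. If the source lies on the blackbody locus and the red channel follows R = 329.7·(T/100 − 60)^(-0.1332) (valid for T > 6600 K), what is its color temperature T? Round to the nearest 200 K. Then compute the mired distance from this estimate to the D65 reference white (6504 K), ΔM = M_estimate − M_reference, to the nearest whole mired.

-32 mireds

(t − 60)^(-0.1332) = 218/329.7 = 0.66121.
t − 60 = 0.66121^(1/-0.1332) = 0.66121^(-7.508) = 22.326, so t = 82.326.
T = 100·t = 8233 K → 8200 K to the nearest 200 K.
M_estimate = 10⁶/8200 = 121.95; M_reference = 10⁶/6504 = 153.75.
ΔM = 121.95 − 153.75 = -31.80 → -32 mireds.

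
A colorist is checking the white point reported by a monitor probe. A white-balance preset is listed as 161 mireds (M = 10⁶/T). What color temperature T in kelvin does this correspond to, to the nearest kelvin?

6211 K

T = 10⁶ / 161 = 6211.18 K → 6211 K.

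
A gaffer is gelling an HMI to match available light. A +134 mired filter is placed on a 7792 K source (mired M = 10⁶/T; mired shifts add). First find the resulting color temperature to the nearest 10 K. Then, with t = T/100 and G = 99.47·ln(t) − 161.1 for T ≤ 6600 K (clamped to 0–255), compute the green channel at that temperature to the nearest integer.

201

M_in = 10⁶/7792 = 128.34; M_out = 128.34 + (+134) = 262.34.
T_out = 10⁶/262.34 = 3811.9 K → 3810 K; t = 38.1.
G = 99.47·ln 38.1 − 161.1 = 99.47·3.6402 − 161.1 = 200.992.
Rounded: 201.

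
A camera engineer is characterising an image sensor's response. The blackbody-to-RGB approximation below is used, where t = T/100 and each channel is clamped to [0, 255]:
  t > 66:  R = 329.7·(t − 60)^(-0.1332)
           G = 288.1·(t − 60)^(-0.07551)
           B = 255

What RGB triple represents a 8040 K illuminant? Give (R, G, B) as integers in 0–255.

t = 8040/100 = 80.4; the t > 66 branch applies.
R = 329.7·(80.4 − 60)^(-0.1332) = 329.7·20.4^(-0.1332) = 329.7·0.66920 = 220.636.
G = 288.1·(80.4 − 60)^(-0.07551) = 288.1·20.4^(-0.07551) = 288.1·0.79636 = 229.432.
B = 255 by definition for t > 66.
Rounded: (221, 229, 255).

(221, 229, 255)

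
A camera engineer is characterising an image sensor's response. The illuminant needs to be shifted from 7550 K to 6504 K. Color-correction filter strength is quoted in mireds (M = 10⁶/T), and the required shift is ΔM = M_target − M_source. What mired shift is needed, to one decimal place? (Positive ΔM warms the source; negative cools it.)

+21.3 mireds

M_source = 10⁶/7550 = 132.450; M_target = 10⁶/6504 = 153.752.
ΔM = 153.752 − 132.450 = 21.301 → +21.3 mireds, a warming shift.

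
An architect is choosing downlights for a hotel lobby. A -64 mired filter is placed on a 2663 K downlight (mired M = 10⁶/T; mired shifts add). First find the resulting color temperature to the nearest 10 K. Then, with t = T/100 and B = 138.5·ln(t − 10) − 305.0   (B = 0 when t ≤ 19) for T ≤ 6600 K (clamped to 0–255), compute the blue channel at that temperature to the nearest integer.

124

M_in = 10⁶/2663 = 375.52; M_out = 375.52 + (-64) = 311.52.
T_out = 10⁶/311.52 = 3210.1 K → 3210 K; t = 32.1.
B = 138.5·ln(32.1 − 10) − 305.0 = 138.5·ln 22.1 − 305.0 = 138.5·3.0956 − 305.0 = 123.737.
Rounded: 124.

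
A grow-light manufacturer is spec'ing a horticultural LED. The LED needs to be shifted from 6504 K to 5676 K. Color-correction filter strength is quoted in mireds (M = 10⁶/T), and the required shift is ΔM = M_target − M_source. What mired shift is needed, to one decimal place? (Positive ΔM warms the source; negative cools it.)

M_source = 10⁶/6504 = 153.752; M_target = 10⁶/5676 = 176.180.
ΔM = 176.180 − 153.752 = 22.429 → +22.4 mireds, a warming shift.

+22.4 mireds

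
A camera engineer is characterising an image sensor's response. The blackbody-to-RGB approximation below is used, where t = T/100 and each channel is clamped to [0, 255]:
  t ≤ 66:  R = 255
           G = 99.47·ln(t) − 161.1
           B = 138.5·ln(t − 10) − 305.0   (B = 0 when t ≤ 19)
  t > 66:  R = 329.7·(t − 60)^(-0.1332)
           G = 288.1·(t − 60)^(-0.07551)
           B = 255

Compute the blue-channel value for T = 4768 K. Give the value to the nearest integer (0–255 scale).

198

t = 4768/100 = 47.68; the t ≤ 66 branch applies.
B = 138.5·ln(47.68 − 10) − 305.0 = 138.5·ln 37.68 − 305.0 = 138.5·3.6291 − 305.0 = 197.634.
Rounded: 198.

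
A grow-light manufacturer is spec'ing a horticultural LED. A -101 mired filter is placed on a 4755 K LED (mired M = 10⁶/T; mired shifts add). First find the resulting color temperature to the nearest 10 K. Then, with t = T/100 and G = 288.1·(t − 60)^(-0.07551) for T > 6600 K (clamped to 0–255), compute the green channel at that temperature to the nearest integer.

222

M_in = 10⁶/4755 = 210.30; M_out = 210.30 + (-101) = 109.30.
T_out = 10⁶/109.30 = 9148.7 K → 9150 K; t = 91.5.
G = 288.1·(91.5 − 60)^(-0.07551) = 288.1·31.5^(-0.07551) = 288.1·0.77066 = 222.027.
Rounded: 222.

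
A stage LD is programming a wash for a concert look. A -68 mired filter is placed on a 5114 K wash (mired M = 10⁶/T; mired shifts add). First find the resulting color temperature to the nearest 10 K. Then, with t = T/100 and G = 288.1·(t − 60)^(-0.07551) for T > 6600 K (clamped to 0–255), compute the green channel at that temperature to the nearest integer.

231

M_in = 10⁶/5114 = 195.54; M_out = 195.54 + (-68) = 127.54.
T_out = 10⁶/127.54 = 7840.6 K → 7840 K; t = 78.4.
G = 288.1·(78.4 − 60)^(-0.07551) = 288.1·18.4^(-0.07551) = 288.1·0.80259 = 231.226.
Rounded: 231.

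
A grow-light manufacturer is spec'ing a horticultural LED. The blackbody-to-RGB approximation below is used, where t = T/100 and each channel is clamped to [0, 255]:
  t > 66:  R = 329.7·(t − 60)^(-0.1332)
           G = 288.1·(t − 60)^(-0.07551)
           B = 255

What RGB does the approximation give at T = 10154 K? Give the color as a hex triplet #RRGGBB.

#C9D9FF

t = 10154/100 = 101.54; the t > 66 branch applies.
R = 329.7·(101.54 − 60)^(-0.1332) = 329.7·41.54^(-0.1332) = 329.7·0.60872 = 200.696.
G = 288.1·(101.54 − 60)^(-0.07551) = 288.1·41.54^(-0.07551) = 288.1·0.75473 = 217.437.
B = 255 by definition for t > 66.
Rounded: (201, 217, 255).
In hex: #C9D9FF.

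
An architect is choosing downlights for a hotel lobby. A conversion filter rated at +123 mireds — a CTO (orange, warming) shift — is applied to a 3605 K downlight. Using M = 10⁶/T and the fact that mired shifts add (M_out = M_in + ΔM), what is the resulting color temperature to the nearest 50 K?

2500 K

M_in = 10⁶/3605 = 277.39 mireds.
M_out = 277.39 + (+123) = 400.39 mireds.
T_out = 10⁶/400.39 = 2497.5 K → 2500 K.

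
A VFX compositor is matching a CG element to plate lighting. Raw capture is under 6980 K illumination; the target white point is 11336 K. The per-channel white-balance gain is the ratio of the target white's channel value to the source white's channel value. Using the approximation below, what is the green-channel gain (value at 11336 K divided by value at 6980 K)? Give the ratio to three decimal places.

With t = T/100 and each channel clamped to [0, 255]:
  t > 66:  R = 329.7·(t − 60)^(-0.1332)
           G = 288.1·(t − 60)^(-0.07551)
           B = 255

0.880

At 6980 K (t = 69.8):
  G = 288.1·(69.8 − 60)^(-0.07551) = 288.1·9.8^(-0.07551) = 288.1·0.84169 = 242.491.
At 11336 K (t = 113.36):
  G = 288.1·(113.36 − 60)^(-0.07551) = 288.1·53.36^(-0.07551) = 288.1·0.74059 = 213.364.
Gain = 213.364 / 242.491 = 0.8799 → 0.880.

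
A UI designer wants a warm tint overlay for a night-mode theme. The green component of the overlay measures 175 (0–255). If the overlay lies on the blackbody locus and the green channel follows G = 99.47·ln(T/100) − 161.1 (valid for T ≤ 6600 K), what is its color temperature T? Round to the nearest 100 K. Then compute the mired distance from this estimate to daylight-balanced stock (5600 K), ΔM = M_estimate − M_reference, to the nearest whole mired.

+166 mireds

ln t = (175 + 161.1) / 99.47 = 3.3789.
t = e^3.3789 = 29.339.
T = 100·t = 2934 K → 2900 K to the nearest 100 K.
M_estimate = 10⁶/2900 = 344.83; M_reference = 10⁶/5600 = 178.57.
ΔM = 344.83 − 178.57 = 166.26 → +166 mireds.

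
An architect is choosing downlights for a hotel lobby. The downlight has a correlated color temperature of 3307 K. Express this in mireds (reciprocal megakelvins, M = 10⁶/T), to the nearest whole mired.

302 mireds

M = 10⁶ / 3307 = 302.389 → 302 mireds.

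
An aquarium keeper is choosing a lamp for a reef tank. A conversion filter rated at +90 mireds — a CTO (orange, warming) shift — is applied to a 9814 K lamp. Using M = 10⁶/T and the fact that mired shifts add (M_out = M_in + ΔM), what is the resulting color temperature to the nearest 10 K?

M_in = 10⁶/9814 = 101.90 mireds.
M_out = 101.90 + (+90) = 191.90 mireds.
T_out = 10⁶/191.90 = 5211.2 K → 5210 K.

5210 K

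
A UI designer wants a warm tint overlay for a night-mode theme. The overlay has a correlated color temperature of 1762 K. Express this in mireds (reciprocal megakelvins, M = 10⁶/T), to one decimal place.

M = 10⁶ / 1762 = 567.537 → 567.5 mireds.

567.5 mireds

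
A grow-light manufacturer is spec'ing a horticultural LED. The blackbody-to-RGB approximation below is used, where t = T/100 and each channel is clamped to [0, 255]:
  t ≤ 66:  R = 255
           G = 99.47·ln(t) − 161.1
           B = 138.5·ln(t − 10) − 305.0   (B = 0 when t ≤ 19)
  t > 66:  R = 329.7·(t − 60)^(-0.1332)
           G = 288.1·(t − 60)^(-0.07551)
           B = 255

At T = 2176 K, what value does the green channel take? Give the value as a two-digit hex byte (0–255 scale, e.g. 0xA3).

t = 2176/100 = 21.76; the t ≤ 66 branch applies.
G = 99.47·ln 21.76 − 161.1 = 99.47·3.0801 − 161.1 = 145.275.
Rounded: 145; in hex, 0x91.

0x91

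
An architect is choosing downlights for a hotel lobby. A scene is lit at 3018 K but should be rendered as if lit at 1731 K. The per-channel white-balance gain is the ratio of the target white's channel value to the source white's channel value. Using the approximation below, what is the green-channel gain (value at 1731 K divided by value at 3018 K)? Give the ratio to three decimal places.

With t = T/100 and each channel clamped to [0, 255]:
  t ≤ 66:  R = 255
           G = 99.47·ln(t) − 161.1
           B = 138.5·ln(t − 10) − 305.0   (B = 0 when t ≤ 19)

At 3018 K (t = 30.18):
  G = 99.47·ln 30.18 − 161.1 = 99.47·3.4072 − 161.1 = 177.812.
At 1731 K (t = 17.31):
  G = 99.47·ln 17.31 − 161.1 = 99.47·2.8513 − 161.1 = 122.517.
Gain = 122.517 / 177.812 = 0.6890 → 0.689.

0.689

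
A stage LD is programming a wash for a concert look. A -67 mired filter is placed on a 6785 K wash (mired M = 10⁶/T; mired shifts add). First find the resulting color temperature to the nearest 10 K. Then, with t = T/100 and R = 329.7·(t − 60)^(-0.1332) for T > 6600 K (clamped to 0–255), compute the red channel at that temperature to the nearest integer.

M_in = 10⁶/6785 = 147.38; M_out = 147.38 + (-67) = 80.38.
T_out = 10⁶/80.38 = 12440.3 K → 12440 K; t = 124.4.
R = 329.7·(124.4 − 60)^(-0.1332) = 329.7·64.4^(-0.1332) = 329.7·0.57419 = 189.311.
Rounded: 189.

189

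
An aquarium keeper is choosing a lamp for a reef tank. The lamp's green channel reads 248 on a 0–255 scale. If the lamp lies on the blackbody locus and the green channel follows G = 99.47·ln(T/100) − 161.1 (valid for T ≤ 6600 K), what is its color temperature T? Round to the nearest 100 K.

ln t = (248 + 161.1) / 99.47 = 4.1128.
t = e^4.1128 = 61.117.
T = 100·t = 6112 K → 6100 K to the nearest 100 K.

6100 K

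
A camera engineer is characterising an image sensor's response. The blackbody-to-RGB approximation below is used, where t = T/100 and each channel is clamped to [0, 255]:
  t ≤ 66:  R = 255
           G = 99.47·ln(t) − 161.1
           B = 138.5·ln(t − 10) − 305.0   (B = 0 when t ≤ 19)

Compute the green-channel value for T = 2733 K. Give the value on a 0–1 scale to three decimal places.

0.659

t = 2733/100 = 27.33; the t ≤ 66 branch applies.
G = 99.47·ln 27.33 − 161.1 = 99.47·3.3080 − 161.1 = 167.945.
On a 0–1 scale: 167.945/255 = 0.6586 → 0.659.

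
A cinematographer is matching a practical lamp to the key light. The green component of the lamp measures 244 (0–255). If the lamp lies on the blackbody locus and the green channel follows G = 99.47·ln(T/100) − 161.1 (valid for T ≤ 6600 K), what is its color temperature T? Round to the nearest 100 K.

5900 K

ln t = (244 + 161.1) / 99.47 = 4.0726.
t = e^4.0726 = 58.709.
T = 100·t = 5871 K → 5900 K to the nearest 100 K.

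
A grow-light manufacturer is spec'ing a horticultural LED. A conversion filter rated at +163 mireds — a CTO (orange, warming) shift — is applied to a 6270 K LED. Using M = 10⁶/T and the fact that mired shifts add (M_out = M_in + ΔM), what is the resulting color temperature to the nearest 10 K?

3100 K

M_in = 10⁶/6270 = 159.49 mireds.
M_out = 159.49 + (+163) = 322.49 mireds.
T_out = 10⁶/322.49 = 3100.9 K → 3100 K.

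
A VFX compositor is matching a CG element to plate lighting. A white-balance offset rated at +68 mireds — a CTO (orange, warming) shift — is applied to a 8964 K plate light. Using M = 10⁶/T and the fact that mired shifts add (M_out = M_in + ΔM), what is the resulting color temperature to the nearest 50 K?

M_in = 10⁶/8964 = 111.56 mireds.
M_out = 111.56 + (+68) = 179.56 mireds.
T_out = 10⁶/179.56 = 5569.3 K → 5550 K.

5550 K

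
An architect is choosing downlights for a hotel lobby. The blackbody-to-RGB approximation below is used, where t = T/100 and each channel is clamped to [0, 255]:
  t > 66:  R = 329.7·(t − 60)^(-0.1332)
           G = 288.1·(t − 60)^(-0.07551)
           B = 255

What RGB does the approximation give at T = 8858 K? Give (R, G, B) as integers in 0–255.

(211, 224, 255)

t = 8858/100 = 88.58; the t > 66 branch applies.
R = 329.7·(88.58 − 60)^(-0.1332) = 329.7·28.58^(-0.1332) = 329.7·0.63981 = 210.946.
G = 288.1·(88.58 − 60)^(-0.07551) = 288.1·28.58^(-0.07551) = 288.1·0.77634 = 223.664.
B = 255 by definition for t > 66.
Rounded: (211, 224, 255).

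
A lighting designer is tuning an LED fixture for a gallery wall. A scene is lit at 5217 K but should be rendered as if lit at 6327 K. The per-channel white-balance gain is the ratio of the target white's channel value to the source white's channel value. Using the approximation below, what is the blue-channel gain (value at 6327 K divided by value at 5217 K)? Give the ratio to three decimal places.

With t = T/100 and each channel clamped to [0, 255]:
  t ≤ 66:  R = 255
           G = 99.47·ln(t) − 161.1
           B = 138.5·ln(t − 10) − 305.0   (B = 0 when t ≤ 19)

At 5217 K (t = 52.17):
  B = 138.5·ln(52.17 − 10) − 305.0 = 138.5·ln 42.17 − 305.0 = 138.5·3.7417 − 305.0 = 213.227.
At 6327 K (t = 63.27):
  B = 138.5·ln(63.27 − 10) − 305.0 = 138.5·ln 53.27 − 305.0 = 138.5·3.9754 − 305.0 = 245.589.
Gain = 245.589 / 213.227 = 1.1518 → 1.152.

1.152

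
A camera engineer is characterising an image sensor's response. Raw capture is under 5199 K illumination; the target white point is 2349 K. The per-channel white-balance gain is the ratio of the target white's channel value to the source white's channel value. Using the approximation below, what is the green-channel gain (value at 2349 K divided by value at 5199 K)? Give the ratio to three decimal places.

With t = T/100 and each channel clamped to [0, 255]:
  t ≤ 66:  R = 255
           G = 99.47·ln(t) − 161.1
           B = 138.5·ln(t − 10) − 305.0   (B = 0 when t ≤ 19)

At 5199 K (t = 51.99):
  G = 99.47·ln 51.99 − 161.1 = 99.47·3.9511 − 161.1 = 231.911.
At 2349 K (t = 23.49):
  G = 99.47·ln 23.49 − 161.1 = 99.47·3.1566 − 161.1 = 152.884.
Gain = 152.884 / 231.911 = 0.6592 → 0.659.

0.659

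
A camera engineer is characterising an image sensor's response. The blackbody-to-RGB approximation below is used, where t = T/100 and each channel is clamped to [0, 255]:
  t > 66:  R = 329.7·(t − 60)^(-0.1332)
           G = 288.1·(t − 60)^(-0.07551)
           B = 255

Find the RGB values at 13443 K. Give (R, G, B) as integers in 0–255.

(186, 208, 255)

t = 13443/100 = 134.43; the t > 66 branch applies.
R = 329.7·(134.43 − 60)^(-0.1332) = 329.7·74.43^(-0.1332) = 329.7·0.56323 = 185.696.
G = 288.1·(134.43 − 60)^(-0.07551) = 288.1·74.43^(-0.07551) = 288.1·0.72221 = 208.069.
B = 255 by definition for t > 66.
Rounded: (186, 208, 255).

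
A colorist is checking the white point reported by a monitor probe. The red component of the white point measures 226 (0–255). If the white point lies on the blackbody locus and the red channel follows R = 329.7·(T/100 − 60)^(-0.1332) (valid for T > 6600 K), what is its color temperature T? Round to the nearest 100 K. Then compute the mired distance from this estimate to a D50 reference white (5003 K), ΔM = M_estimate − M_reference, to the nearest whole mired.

(t − 60)^(-0.1332) = 226/329.7 = 0.68547.
t − 60 = 0.68547^(1/-0.1332) = 0.68547^(-7.508) = 17.034, so t = 77.034.
T = 100·t = 7703 K → 7700 K to the nearest 100 K.
M_estimate = 10⁶/7700 = 129.87; M_reference = 10⁶/5003 = 199.88.
ΔM = 129.87 − 199.88 = -70.01 → -70 mireds.

-70 mireds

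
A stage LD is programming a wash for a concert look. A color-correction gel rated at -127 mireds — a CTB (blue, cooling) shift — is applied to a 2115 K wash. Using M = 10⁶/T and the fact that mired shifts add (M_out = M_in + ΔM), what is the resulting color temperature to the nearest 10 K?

2890 K

M_in = 10⁶/2115 = 472.81 mireds.
M_out = 472.81 + (-127) = 345.81 mireds.
T_out = 10⁶/345.81 = 2891.7 K → 2890 K.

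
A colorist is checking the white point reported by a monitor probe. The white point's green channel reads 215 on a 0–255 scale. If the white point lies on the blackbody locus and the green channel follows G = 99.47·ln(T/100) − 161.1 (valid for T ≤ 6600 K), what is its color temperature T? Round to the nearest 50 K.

ln t = (215 + 161.1) / 99.47 = 3.7810.
t = e^3.7810 = 43.862.
T = 100·t = 4386 K → 4400 K to the nearest 50 K.

4400 K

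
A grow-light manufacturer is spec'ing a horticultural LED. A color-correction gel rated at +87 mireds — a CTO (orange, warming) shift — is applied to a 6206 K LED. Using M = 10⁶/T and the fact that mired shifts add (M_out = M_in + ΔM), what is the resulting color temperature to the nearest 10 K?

M_in = 10⁶/6206 = 161.13 mireds.
M_out = 161.13 + (+87) = 248.13 mireds.
T_out = 10⁶/248.13 = 4030.1 K → 4030 K.

4030 K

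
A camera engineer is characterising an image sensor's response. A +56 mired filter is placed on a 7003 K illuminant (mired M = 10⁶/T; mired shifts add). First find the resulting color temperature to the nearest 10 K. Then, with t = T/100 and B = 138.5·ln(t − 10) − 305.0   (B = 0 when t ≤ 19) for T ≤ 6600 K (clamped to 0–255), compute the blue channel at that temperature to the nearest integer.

M_in = 10⁶/7003 = 142.80; M_out = 142.80 + (+56) = 198.80.
T_out = 10⁶/198.80 = 5030.3 K → 5030 K; t = 50.3.
B = 138.5·ln(50.3 − 10) − 305.0 = 138.5·ln 40.3 − 305.0 = 138.5·3.6964 − 305.0 = 206.945.
Rounded: 207.

207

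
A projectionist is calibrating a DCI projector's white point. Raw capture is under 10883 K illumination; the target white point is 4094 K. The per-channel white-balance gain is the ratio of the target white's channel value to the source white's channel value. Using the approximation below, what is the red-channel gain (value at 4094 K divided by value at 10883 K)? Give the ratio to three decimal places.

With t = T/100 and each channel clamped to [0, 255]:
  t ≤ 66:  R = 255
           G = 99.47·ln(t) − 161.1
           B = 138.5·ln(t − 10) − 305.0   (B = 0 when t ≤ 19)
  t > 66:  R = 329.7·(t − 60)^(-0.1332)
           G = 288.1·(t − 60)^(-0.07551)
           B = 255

At 10883 K (t = 108.83):
  R = 329.7·(108.83 − 60)^(-0.1332) = 329.7·48.83^(-0.1332) = 329.7·0.59575 = 196.420.
At 4094 K (t = 40.94):
  R = 255 by definition for t ≤ 66.
Gain = 255.000 / 196.420 = 1.2982 → 1.298.

1.298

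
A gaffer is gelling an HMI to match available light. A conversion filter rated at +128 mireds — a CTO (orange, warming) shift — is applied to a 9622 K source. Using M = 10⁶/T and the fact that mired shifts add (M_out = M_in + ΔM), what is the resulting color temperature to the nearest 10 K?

4310 K

M_in = 10⁶/9622 = 103.93 mireds.
M_out = 103.93 + (+128) = 231.93 mireds.
T_out = 10⁶/231.93 = 4311.7 K → 4310 K.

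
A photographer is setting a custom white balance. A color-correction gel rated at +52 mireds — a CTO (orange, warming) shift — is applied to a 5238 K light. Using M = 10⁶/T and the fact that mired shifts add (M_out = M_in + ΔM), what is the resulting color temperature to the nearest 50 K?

M_in = 10⁶/5238 = 190.91 mireds.
M_out = 190.91 + (+52) = 242.91 mireds.
T_out = 10⁶/242.91 = 4116.7 K → 4100 K.

4100 K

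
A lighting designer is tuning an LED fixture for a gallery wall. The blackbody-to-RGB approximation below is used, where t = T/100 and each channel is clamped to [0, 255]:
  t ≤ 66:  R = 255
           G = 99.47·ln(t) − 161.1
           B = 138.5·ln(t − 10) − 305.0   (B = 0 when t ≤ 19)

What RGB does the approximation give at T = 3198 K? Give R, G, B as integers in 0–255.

R=255, G=184, B=123

t = 3198/100 = 31.98; the t ≤ 66 branch applies.
R = 255 by definition for t ≤ 66.
G = 99.47·ln 31.98 − 161.1 = 99.47·3.4651 − 161.1 = 183.575.
B = 138.5·ln(31.98 − 10) − 305.0 = 138.5·ln 21.98 − 305.0 = 138.5·3.0901 − 305.0 = 122.983.
Rounded: (255, 184, 123).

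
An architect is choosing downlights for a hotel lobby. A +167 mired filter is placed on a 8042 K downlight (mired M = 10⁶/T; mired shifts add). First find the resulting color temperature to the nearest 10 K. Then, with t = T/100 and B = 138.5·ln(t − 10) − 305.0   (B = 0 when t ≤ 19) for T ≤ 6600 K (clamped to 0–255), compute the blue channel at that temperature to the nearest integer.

M_in = 10⁶/8042 = 124.35; M_out = 124.35 + (+167) = 291.35.
T_out = 10⁶/291.35 = 3432.3 K → 3430 K; t = 34.3.
B = 138.5·ln(34.3 − 10) − 305.0 = 138.5·ln 24.3 − 305.0 = 138.5·3.1905 − 305.0 = 136.881.
Rounded: 137.

137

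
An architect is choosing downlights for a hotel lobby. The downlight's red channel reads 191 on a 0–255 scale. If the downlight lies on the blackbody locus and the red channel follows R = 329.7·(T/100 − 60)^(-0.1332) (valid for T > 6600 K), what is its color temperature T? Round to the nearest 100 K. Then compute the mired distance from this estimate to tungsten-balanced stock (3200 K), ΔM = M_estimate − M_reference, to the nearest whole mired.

-229 mireds

(t − 60)^(-0.1332) = 191/329.7 = 0.57931.
t − 60 = 0.57931^(1/-0.1332) = 0.57931^(-7.508) = 60.245, so t = 120.245.
T = 100·t = 12025 K → 12000 K to the nearest 100 K.
M_estimate = 10⁶/12000 = 83.33; M_reference = 10⁶/3200 = 312.50.
ΔM = 83.33 − 312.50 = -229.17 → -229 mireds.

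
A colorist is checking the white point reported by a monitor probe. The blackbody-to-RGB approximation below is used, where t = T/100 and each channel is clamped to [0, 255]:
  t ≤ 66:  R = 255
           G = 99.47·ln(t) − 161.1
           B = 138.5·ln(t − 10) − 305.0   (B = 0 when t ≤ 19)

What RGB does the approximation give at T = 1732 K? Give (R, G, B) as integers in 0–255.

t = 1732/100 = 17.32; the t ≤ 66 branch applies.
R = 255 by definition for t ≤ 66.
G = 99.47·ln 17.32 − 161.1 = 99.47·2.8519 − 161.1 = 122.575.
t = 17.32 ≤ 19, so B = 0.
Rounded: (255, 123, 0).

(255, 123, 0)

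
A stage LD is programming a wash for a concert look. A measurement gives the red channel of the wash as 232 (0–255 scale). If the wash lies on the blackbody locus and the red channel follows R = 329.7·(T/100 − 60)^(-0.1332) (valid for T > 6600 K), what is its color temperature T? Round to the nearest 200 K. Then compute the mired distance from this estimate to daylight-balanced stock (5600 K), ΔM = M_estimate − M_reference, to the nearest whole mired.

-43 mireds

(t − 60)^(-0.1332) = 232/329.7 = 0.70367.
t − 60 = 0.70367^(1/-0.1332) = 0.70367^(-7.508) = 13.992, so t = 73.992.
T = 100·t = 7399 K → 7400 K to the nearest 200 K.
M_estimate = 10⁶/7400 = 135.14; M_reference = 10⁶/5600 = 178.57.
ΔM = 135.14 − 178.57 = -43.44 → -43 mireds.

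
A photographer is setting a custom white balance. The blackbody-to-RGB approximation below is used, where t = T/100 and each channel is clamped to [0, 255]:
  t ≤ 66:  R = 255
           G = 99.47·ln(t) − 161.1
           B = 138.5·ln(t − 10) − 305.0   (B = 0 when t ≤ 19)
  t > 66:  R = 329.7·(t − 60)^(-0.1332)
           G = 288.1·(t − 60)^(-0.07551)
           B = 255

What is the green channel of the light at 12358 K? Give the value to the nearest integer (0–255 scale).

t = 12358/100 = 123.58; the t > 66 branch applies.
G = 288.1·(123.58 − 60)^(-0.07551) = 288.1·63.58^(-0.07551) = 288.1·0.73086 = 210.559.
Rounded: 211.

211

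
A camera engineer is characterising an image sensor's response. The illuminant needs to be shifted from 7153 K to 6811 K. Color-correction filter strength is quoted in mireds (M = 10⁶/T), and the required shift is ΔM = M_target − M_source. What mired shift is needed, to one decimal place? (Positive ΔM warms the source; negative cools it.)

+7.0 mireds

M_source = 10⁶/7153 = 139.801; M_target = 10⁶/6811 = 146.821.
ΔM = 146.821 − 139.801 = 7.020 → +7.0 mireds, a warming shift.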